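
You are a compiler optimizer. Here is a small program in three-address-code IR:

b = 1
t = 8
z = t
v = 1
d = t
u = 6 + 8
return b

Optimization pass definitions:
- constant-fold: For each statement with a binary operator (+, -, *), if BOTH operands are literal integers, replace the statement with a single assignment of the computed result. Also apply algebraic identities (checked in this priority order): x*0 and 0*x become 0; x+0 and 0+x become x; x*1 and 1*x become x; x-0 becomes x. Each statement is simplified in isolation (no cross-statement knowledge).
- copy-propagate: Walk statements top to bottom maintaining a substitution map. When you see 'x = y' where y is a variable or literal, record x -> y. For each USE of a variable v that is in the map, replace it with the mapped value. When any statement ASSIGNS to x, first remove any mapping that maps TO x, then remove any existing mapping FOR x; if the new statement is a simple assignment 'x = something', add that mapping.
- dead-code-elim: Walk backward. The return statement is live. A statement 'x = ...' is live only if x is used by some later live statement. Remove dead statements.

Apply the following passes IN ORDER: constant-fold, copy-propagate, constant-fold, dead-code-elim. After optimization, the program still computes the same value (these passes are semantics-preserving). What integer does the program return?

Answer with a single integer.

Initial IR:
  b = 1
  t = 8
  z = t
  v = 1
  d = t
  u = 6 + 8
  return b
After constant-fold (7 stmts):
  b = 1
  t = 8
  z = t
  v = 1
  d = t
  u = 14
  return b
After copy-propagate (7 stmts):
  b = 1
  t = 8
  z = 8
  v = 1
  d = 8
  u = 14
  return 1
After constant-fold (7 stmts):
  b = 1
  t = 8
  z = 8
  v = 1
  d = 8
  u = 14
  return 1
After dead-code-elim (1 stmts):
  return 1
Evaluate:
  b = 1  =>  b = 1
  t = 8  =>  t = 8
  z = t  =>  z = 8
  v = 1  =>  v = 1
  d = t  =>  d = 8
  u = 6 + 8  =>  u = 14
  return b = 1

Answer: 1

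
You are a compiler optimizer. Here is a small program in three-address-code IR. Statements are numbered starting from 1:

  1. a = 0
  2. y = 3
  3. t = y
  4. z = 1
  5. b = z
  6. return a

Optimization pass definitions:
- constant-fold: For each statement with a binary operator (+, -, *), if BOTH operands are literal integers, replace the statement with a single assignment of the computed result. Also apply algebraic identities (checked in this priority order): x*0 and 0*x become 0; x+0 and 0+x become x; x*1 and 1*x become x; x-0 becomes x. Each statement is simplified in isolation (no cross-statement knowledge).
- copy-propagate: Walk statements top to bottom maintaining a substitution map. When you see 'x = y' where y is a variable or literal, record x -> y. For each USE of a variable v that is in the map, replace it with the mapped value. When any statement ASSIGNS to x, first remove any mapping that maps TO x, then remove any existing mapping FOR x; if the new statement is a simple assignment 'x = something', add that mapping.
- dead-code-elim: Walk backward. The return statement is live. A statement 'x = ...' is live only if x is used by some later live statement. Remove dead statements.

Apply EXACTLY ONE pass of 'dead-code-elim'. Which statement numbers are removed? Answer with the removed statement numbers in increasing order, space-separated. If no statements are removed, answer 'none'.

Answer: 2 3 4 5

Derivation:
Backward liveness scan:
Stmt 1 'a = 0': KEEP (a is live); live-in = []
Stmt 2 'y = 3': DEAD (y not in live set ['a'])
Stmt 3 't = y': DEAD (t not in live set ['a'])
Stmt 4 'z = 1': DEAD (z not in live set ['a'])
Stmt 5 'b = z': DEAD (b not in live set ['a'])
Stmt 6 'return a': KEEP (return); live-in = ['a']
Removed statement numbers: [2, 3, 4, 5]
Surviving IR:
  a = 0
  return a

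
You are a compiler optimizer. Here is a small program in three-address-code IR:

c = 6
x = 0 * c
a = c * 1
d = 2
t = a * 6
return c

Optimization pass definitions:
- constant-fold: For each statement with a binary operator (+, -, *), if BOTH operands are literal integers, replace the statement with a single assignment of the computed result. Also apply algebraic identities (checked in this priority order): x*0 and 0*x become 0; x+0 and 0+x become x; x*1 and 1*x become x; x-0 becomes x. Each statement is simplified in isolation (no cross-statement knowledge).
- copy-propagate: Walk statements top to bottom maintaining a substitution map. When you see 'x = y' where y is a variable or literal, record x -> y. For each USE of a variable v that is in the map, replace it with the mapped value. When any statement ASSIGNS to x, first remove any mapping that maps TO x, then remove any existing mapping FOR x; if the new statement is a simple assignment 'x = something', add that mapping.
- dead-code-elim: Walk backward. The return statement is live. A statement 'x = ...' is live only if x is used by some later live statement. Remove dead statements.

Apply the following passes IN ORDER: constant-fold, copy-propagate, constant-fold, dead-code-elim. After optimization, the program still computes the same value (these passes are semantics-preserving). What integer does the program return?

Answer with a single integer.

Answer: 6

Derivation:
Initial IR:
  c = 6
  x = 0 * c
  a = c * 1
  d = 2
  t = a * 6
  return c
After constant-fold (6 stmts):
  c = 6
  x = 0
  a = c
  d = 2
  t = a * 6
  return c
After copy-propagate (6 stmts):
  c = 6
  x = 0
  a = 6
  d = 2
  t = 6 * 6
  return 6
After constant-fold (6 stmts):
  c = 6
  x = 0
  a = 6
  d = 2
  t = 36
  return 6
After dead-code-elim (1 stmts):
  return 6
Evaluate:
  c = 6  =>  c = 6
  x = 0 * c  =>  x = 0
  a = c * 1  =>  a = 6
  d = 2  =>  d = 2
  t = a * 6  =>  t = 36
  return c = 6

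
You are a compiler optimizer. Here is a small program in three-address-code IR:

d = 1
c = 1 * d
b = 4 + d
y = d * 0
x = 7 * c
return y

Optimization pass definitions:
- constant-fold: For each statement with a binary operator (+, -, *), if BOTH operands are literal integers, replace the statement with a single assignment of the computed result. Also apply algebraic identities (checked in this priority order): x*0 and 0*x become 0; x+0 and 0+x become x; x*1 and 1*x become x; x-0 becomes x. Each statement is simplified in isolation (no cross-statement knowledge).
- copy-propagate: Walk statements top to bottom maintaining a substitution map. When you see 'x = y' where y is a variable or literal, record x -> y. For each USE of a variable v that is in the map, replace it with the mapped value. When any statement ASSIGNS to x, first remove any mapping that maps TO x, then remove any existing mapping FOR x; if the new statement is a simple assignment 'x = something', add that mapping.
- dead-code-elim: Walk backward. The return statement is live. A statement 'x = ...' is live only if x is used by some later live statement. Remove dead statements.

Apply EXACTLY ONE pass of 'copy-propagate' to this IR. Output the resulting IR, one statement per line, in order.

Answer: d = 1
c = 1 * 1
b = 4 + 1
y = 1 * 0
x = 7 * c
return y

Derivation:
Applying copy-propagate statement-by-statement:
  [1] d = 1  (unchanged)
  [2] c = 1 * d  -> c = 1 * 1
  [3] b = 4 + d  -> b = 4 + 1
  [4] y = d * 0  -> y = 1 * 0
  [5] x = 7 * c  (unchanged)
  [6] return y  (unchanged)
Result (6 stmts):
  d = 1
  c = 1 * 1
  b = 4 + 1
  y = 1 * 0
  x = 7 * c
  return y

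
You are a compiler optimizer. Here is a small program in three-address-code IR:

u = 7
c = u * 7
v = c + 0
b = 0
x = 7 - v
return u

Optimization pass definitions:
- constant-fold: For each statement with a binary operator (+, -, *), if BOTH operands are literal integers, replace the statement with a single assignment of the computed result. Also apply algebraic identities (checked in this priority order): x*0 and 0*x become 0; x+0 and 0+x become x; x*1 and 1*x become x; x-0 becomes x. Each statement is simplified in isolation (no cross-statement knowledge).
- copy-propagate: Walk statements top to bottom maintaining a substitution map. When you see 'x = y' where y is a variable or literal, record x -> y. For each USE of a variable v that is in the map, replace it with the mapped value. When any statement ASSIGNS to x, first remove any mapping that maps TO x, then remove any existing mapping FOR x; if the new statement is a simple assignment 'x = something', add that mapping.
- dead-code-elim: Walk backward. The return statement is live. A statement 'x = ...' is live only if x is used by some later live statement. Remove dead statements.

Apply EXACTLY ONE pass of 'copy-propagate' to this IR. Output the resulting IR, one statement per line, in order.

Answer: u = 7
c = 7 * 7
v = c + 0
b = 0
x = 7 - v
return 7

Derivation:
Applying copy-propagate statement-by-statement:
  [1] u = 7  (unchanged)
  [2] c = u * 7  -> c = 7 * 7
  [3] v = c + 0  (unchanged)
  [4] b = 0  (unchanged)
  [5] x = 7 - v  (unchanged)
  [6] return u  -> return 7
Result (6 stmts):
  u = 7
  c = 7 * 7
  v = c + 0
  b = 0
  x = 7 - v
  return 7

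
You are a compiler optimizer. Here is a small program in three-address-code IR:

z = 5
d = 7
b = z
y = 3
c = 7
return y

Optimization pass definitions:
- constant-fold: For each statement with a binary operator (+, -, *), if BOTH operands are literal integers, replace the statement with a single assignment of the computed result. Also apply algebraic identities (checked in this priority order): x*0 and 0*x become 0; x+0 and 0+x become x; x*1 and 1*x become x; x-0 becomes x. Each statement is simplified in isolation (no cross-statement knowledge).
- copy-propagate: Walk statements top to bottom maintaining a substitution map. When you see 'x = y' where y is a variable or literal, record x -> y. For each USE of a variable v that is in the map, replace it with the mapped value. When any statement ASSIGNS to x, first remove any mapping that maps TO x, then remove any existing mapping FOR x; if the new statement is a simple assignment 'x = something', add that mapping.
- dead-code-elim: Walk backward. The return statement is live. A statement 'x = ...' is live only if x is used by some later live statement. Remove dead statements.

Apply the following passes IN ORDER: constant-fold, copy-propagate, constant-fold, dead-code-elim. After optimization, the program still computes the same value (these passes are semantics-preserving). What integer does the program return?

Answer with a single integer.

Initial IR:
  z = 5
  d = 7
  b = z
  y = 3
  c = 7
  return y
After constant-fold (6 stmts):
  z = 5
  d = 7
  b = z
  y = 3
  c = 7
  return y
After copy-propagate (6 stmts):
  z = 5
  d = 7
  b = 5
  y = 3
  c = 7
  return 3
After constant-fold (6 stmts):
  z = 5
  d = 7
  b = 5
  y = 3
  c = 7
  return 3
After dead-code-elim (1 stmts):
  return 3
Evaluate:
  z = 5  =>  z = 5
  d = 7  =>  d = 7
  b = z  =>  b = 5
  y = 3  =>  y = 3
  c = 7  =>  c = 7
  return y = 3

Answer: 3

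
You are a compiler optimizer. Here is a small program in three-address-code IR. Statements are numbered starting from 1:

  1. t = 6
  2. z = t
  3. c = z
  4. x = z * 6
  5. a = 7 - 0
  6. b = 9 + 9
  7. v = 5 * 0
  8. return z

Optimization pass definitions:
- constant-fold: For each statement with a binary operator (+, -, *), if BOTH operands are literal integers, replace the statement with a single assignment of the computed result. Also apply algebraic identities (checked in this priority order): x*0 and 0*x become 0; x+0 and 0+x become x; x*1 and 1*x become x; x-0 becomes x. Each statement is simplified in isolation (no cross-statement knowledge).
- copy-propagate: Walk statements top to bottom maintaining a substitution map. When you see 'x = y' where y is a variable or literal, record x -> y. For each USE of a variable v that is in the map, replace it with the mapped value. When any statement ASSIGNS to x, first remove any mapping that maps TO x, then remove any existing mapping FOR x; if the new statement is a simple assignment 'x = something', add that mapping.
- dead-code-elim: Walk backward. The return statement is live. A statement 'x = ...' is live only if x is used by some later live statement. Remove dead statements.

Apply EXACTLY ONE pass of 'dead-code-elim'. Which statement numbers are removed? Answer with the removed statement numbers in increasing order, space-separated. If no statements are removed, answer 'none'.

Answer: 3 4 5 6 7

Derivation:
Backward liveness scan:
Stmt 1 't = 6': KEEP (t is live); live-in = []
Stmt 2 'z = t': KEEP (z is live); live-in = ['t']
Stmt 3 'c = z': DEAD (c not in live set ['z'])
Stmt 4 'x = z * 6': DEAD (x not in live set ['z'])
Stmt 5 'a = 7 - 0': DEAD (a not in live set ['z'])
Stmt 6 'b = 9 + 9': DEAD (b not in live set ['z'])
Stmt 7 'v = 5 * 0': DEAD (v not in live set ['z'])
Stmt 8 'return z': KEEP (return); live-in = ['z']
Removed statement numbers: [3, 4, 5, 6, 7]
Surviving IR:
  t = 6
  z = t
  return z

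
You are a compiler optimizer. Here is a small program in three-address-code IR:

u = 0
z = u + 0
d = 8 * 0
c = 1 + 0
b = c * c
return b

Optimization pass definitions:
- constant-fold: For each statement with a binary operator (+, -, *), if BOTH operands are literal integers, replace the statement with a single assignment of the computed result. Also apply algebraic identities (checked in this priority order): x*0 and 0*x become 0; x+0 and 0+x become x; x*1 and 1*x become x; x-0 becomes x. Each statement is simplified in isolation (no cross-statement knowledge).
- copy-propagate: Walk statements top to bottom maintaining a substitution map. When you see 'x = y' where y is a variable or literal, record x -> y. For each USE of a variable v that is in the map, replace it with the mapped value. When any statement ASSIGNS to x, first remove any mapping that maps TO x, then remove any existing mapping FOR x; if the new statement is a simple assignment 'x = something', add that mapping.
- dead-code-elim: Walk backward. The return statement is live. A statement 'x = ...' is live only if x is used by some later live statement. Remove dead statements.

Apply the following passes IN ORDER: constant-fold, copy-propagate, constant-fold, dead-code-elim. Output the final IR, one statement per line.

Answer: b = 1
return b

Derivation:
Initial IR:
  u = 0
  z = u + 0
  d = 8 * 0
  c = 1 + 0
  b = c * c
  return b
After constant-fold (6 stmts):
  u = 0
  z = u
  d = 0
  c = 1
  b = c * c
  return b
After copy-propagate (6 stmts):
  u = 0
  z = 0
  d = 0
  c = 1
  b = 1 * 1
  return b
After constant-fold (6 stmts):
  u = 0
  z = 0
  d = 0
  c = 1
  b = 1
  return b
After dead-code-elim (2 stmts):
  b = 1
  return b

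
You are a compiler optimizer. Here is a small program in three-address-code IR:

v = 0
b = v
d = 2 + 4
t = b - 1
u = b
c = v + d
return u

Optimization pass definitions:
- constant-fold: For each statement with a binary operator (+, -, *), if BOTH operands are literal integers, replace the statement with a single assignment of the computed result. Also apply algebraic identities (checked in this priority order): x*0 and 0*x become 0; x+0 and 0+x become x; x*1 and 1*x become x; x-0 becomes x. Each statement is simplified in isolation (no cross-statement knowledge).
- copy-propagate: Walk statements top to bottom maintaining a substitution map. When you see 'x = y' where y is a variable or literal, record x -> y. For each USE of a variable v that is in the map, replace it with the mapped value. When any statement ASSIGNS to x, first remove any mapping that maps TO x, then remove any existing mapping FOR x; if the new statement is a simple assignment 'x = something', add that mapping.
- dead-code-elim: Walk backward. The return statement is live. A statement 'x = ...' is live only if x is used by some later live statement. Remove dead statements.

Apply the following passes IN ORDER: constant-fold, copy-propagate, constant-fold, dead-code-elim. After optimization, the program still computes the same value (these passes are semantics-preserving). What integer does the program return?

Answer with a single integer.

Answer: 0

Derivation:
Initial IR:
  v = 0
  b = v
  d = 2 + 4
  t = b - 1
  u = b
  c = v + d
  return u
After constant-fold (7 stmts):
  v = 0
  b = v
  d = 6
  t = b - 1
  u = b
  c = v + d
  return u
After copy-propagate (7 stmts):
  v = 0
  b = 0
  d = 6
  t = 0 - 1
  u = 0
  c = 0 + 6
  return 0
After constant-fold (7 stmts):
  v = 0
  b = 0
  d = 6
  t = -1
  u = 0
  c = 6
  return 0
After dead-code-elim (1 stmts):
  return 0
Evaluate:
  v = 0  =>  v = 0
  b = v  =>  b = 0
  d = 2 + 4  =>  d = 6
  t = b - 1  =>  t = -1
  u = b  =>  u = 0
  c = v + d  =>  c = 6
  return u = 0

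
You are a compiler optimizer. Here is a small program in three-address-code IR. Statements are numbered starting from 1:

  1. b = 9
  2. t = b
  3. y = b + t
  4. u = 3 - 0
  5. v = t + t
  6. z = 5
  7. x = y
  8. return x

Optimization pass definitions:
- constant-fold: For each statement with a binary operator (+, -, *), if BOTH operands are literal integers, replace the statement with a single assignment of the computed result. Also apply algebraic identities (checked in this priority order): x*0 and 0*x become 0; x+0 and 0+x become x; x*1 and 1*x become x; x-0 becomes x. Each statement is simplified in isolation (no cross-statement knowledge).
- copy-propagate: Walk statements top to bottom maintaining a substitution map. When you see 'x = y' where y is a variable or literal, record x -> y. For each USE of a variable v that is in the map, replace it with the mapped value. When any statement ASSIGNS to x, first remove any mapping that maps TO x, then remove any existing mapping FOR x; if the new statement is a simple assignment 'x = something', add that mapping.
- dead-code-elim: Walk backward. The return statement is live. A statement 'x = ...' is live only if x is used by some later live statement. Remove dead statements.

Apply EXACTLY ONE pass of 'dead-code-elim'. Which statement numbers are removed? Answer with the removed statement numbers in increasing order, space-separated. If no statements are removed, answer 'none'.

Backward liveness scan:
Stmt 1 'b = 9': KEEP (b is live); live-in = []
Stmt 2 't = b': KEEP (t is live); live-in = ['b']
Stmt 3 'y = b + t': KEEP (y is live); live-in = ['b', 't']
Stmt 4 'u = 3 - 0': DEAD (u not in live set ['y'])
Stmt 5 'v = t + t': DEAD (v not in live set ['y'])
Stmt 6 'z = 5': DEAD (z not in live set ['y'])
Stmt 7 'x = y': KEEP (x is live); live-in = ['y']
Stmt 8 'return x': KEEP (return); live-in = ['x']
Removed statement numbers: [4, 5, 6]
Surviving IR:
  b = 9
  t = b
  y = b + t
  x = y
  return x

Answer: 4 5 6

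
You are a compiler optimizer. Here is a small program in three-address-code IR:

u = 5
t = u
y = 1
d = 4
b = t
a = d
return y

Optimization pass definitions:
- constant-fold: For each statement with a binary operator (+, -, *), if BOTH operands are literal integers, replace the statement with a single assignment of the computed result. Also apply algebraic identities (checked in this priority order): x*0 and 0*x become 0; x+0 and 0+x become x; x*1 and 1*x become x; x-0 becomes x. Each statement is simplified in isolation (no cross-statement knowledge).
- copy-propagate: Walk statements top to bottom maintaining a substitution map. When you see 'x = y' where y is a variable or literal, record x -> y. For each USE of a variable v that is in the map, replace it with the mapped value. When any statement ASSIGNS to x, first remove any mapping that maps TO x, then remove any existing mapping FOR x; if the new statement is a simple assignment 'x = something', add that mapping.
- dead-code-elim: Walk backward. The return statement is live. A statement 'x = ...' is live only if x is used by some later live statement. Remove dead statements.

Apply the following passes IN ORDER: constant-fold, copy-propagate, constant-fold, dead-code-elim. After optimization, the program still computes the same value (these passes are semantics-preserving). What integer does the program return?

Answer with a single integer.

Answer: 1

Derivation:
Initial IR:
  u = 5
  t = u
  y = 1
  d = 4
  b = t
  a = d
  return y
After constant-fold (7 stmts):
  u = 5
  t = u
  y = 1
  d = 4
  b = t
  a = d
  return y
After copy-propagate (7 stmts):
  u = 5
  t = 5
  y = 1
  d = 4
  b = 5
  a = 4
  return 1
After constant-fold (7 stmts):
  u = 5
  t = 5
  y = 1
  d = 4
  b = 5
  a = 4
  return 1
After dead-code-elim (1 stmts):
  return 1
Evaluate:
  u = 5  =>  u = 5
  t = u  =>  t = 5
  y = 1  =>  y = 1
  d = 4  =>  d = 4
  b = t  =>  b = 5
  a = d  =>  a = 4
  return y = 1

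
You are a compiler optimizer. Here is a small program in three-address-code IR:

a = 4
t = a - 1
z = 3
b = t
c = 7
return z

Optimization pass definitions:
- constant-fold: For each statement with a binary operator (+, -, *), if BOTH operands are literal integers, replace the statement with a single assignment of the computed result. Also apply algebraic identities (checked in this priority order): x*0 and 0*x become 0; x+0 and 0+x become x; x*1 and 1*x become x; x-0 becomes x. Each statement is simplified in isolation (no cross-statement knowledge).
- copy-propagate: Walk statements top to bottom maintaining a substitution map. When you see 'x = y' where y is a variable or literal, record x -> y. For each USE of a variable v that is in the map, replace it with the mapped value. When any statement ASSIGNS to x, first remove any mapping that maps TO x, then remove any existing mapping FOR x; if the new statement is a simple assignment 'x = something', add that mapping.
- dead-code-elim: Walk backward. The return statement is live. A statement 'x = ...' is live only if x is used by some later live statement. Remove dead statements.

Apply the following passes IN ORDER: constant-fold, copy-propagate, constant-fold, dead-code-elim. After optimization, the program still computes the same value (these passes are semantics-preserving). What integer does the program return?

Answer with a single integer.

Initial IR:
  a = 4
  t = a - 1
  z = 3
  b = t
  c = 7
  return z
After constant-fold (6 stmts):
  a = 4
  t = a - 1
  z = 3
  b = t
  c = 7
  return z
After copy-propagate (6 stmts):
  a = 4
  t = 4 - 1
  z = 3
  b = t
  c = 7
  return 3
After constant-fold (6 stmts):
  a = 4
  t = 3
  z = 3
  b = t
  c = 7
  return 3
After dead-code-elim (1 stmts):
  return 3
Evaluate:
  a = 4  =>  a = 4
  t = a - 1  =>  t = 3
  z = 3  =>  z = 3
  b = t  =>  b = 3
  c = 7  =>  c = 7
  return z = 3

Answer: 3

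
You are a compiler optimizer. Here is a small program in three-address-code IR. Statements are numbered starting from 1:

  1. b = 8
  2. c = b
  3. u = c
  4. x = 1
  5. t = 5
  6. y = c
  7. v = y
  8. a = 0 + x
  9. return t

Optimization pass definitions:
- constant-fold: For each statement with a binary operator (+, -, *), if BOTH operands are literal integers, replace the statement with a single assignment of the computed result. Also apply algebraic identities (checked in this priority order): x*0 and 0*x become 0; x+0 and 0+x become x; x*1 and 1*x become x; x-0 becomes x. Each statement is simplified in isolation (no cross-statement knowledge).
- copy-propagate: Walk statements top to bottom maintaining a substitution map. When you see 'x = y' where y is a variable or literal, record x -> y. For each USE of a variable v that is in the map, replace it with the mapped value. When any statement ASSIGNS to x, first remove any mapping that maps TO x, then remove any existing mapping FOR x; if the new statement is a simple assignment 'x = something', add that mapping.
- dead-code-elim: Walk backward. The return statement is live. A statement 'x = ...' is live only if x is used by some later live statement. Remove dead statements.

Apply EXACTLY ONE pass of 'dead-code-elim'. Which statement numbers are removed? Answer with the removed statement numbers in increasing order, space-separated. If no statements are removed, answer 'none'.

Answer: 1 2 3 4 6 7 8

Derivation:
Backward liveness scan:
Stmt 1 'b = 8': DEAD (b not in live set [])
Stmt 2 'c = b': DEAD (c not in live set [])
Stmt 3 'u = c': DEAD (u not in live set [])
Stmt 4 'x = 1': DEAD (x not in live set [])
Stmt 5 't = 5': KEEP (t is live); live-in = []
Stmt 6 'y = c': DEAD (y not in live set ['t'])
Stmt 7 'v = y': DEAD (v not in live set ['t'])
Stmt 8 'a = 0 + x': DEAD (a not in live set ['t'])
Stmt 9 'return t': KEEP (return); live-in = ['t']
Removed statement numbers: [1, 2, 3, 4, 6, 7, 8]
Surviving IR:
  t = 5
  return t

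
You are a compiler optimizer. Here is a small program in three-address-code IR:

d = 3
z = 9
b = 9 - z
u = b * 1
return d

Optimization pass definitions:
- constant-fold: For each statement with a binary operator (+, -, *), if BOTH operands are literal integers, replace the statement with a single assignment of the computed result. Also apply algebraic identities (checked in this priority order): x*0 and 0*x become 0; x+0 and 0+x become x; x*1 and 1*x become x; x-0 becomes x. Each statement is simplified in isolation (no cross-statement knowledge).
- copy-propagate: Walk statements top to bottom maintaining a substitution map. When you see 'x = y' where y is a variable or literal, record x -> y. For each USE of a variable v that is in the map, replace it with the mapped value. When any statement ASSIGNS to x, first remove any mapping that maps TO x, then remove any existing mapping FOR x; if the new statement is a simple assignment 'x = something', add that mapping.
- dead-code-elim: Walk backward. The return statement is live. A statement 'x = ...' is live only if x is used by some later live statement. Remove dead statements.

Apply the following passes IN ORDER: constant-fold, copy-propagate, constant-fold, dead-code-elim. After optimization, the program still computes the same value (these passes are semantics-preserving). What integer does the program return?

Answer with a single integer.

Answer: 3

Derivation:
Initial IR:
  d = 3
  z = 9
  b = 9 - z
  u = b * 1
  return d
After constant-fold (5 stmts):
  d = 3
  z = 9
  b = 9 - z
  u = b
  return d
After copy-propagate (5 stmts):
  d = 3
  z = 9
  b = 9 - 9
  u = b
  return 3
After constant-fold (5 stmts):
  d = 3
  z = 9
  b = 0
  u = b
  return 3
After dead-code-elim (1 stmts):
  return 3
Evaluate:
  d = 3  =>  d = 3
  z = 9  =>  z = 9
  b = 9 - z  =>  b = 0
  u = b * 1  =>  u = 0
  return d = 3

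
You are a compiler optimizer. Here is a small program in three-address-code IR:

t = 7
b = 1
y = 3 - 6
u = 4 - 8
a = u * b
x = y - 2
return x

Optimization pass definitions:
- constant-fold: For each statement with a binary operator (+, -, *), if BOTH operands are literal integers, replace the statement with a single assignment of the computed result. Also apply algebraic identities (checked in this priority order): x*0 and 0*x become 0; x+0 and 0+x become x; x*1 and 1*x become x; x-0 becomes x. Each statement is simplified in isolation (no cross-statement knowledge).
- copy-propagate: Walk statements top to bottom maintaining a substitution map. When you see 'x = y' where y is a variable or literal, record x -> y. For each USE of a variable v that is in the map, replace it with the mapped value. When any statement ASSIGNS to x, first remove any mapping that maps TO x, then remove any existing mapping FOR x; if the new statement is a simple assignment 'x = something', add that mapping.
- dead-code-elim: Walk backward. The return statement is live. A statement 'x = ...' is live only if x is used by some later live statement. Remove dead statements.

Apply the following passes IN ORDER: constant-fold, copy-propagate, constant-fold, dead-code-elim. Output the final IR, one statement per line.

Initial IR:
  t = 7
  b = 1
  y = 3 - 6
  u = 4 - 8
  a = u * b
  x = y - 2
  return x
After constant-fold (7 stmts):
  t = 7
  b = 1
  y = -3
  u = -4
  a = u * b
  x = y - 2
  return x
After copy-propagate (7 stmts):
  t = 7
  b = 1
  y = -3
  u = -4
  a = -4 * 1
  x = -3 - 2
  return x
After constant-fold (7 stmts):
  t = 7
  b = 1
  y = -3
  u = -4
  a = -4
  x = -5
  return x
After dead-code-elim (2 stmts):
  x = -5
  return x

Answer: x = -5
return x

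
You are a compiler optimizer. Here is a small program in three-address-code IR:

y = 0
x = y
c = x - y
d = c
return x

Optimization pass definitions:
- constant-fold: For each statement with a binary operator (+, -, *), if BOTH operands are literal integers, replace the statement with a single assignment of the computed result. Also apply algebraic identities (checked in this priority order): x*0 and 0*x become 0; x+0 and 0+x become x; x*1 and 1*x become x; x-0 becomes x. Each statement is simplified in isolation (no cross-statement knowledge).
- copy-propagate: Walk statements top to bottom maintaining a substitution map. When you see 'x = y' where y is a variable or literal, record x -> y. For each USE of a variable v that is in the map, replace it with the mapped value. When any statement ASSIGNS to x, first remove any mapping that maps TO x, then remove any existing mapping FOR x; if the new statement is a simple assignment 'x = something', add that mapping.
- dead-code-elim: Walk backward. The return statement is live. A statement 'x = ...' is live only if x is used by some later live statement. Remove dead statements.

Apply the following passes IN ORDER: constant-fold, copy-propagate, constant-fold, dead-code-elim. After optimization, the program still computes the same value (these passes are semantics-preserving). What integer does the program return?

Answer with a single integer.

Answer: 0

Derivation:
Initial IR:
  y = 0
  x = y
  c = x - y
  d = c
  return x
After constant-fold (5 stmts):
  y = 0
  x = y
  c = x - y
  d = c
  return x
After copy-propagate (5 stmts):
  y = 0
  x = 0
  c = 0 - 0
  d = c
  return 0
After constant-fold (5 stmts):
  y = 0
  x = 0
  c = 0
  d = c
  return 0
After dead-code-elim (1 stmts):
  return 0
Evaluate:
  y = 0  =>  y = 0
  x = y  =>  x = 0
  c = x - y  =>  c = 0
  d = c  =>  d = 0
  return x = 0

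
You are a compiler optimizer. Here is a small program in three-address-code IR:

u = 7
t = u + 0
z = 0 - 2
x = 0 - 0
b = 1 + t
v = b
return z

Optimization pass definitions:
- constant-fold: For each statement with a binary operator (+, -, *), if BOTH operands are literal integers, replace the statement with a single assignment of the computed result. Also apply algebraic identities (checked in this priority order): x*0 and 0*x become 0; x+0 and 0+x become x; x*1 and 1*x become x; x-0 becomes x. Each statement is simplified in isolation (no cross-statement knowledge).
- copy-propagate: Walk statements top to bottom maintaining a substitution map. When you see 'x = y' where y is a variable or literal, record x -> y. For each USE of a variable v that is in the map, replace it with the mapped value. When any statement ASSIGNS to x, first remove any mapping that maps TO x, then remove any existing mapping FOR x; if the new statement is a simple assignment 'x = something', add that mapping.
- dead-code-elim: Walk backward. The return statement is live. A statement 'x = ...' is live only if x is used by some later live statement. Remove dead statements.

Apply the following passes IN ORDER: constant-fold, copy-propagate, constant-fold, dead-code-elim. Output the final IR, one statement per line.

Answer: return -2

Derivation:
Initial IR:
  u = 7
  t = u + 0
  z = 0 - 2
  x = 0 - 0
  b = 1 + t
  v = b
  return z
After constant-fold (7 stmts):
  u = 7
  t = u
  z = -2
  x = 0
  b = 1 + t
  v = b
  return z
After copy-propagate (7 stmts):
  u = 7
  t = 7
  z = -2
  x = 0
  b = 1 + 7
  v = b
  return -2
After constant-fold (7 stmts):
  u = 7
  t = 7
  z = -2
  x = 0
  b = 8
  v = b
  return -2
After dead-code-elim (1 stmts):
  return -2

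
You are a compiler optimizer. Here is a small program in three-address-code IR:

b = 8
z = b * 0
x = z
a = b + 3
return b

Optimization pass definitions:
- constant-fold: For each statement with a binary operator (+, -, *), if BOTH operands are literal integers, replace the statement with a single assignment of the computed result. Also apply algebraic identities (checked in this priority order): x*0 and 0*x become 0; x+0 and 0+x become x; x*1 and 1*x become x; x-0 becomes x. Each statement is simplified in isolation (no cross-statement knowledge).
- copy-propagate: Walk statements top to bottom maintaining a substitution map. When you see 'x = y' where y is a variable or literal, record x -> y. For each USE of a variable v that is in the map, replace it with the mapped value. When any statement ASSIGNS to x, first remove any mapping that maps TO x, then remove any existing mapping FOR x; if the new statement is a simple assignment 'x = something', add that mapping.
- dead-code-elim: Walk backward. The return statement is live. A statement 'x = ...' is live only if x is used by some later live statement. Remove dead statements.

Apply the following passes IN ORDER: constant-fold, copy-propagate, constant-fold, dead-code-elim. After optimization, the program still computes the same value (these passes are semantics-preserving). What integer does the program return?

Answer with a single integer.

Initial IR:
  b = 8
  z = b * 0
  x = z
  a = b + 3
  return b
After constant-fold (5 stmts):
  b = 8
  z = 0
  x = z
  a = b + 3
  return b
After copy-propagate (5 stmts):
  b = 8
  z = 0
  x = 0
  a = 8 + 3
  return 8
After constant-fold (5 stmts):
  b = 8
  z = 0
  x = 0
  a = 11
  return 8
After dead-code-elim (1 stmts):
  return 8
Evaluate:
  b = 8  =>  b = 8
  z = b * 0  =>  z = 0
  x = z  =>  x = 0
  a = b + 3  =>  a = 11
  return b = 8

Answer: 8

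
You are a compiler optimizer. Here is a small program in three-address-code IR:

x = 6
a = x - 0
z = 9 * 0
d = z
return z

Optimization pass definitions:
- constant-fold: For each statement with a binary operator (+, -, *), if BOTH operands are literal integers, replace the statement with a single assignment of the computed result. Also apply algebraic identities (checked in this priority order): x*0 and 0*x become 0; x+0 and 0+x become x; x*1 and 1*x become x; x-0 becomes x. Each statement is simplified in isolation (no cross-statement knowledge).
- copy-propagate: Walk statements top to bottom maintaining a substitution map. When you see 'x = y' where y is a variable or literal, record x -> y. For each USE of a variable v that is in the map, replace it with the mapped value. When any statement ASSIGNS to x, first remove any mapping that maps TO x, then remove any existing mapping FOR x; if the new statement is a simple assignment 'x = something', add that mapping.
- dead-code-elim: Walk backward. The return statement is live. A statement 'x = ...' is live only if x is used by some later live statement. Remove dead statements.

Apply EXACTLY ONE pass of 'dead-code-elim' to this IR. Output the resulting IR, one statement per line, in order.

Answer: z = 9 * 0
return z

Derivation:
Applying dead-code-elim statement-by-statement:
  [5] return z  -> KEEP (return); live=['z']
  [4] d = z  -> DEAD (d not live)
  [3] z = 9 * 0  -> KEEP; live=[]
  [2] a = x - 0  -> DEAD (a not live)
  [1] x = 6  -> DEAD (x not live)
Result (2 stmts):
  z = 9 * 0
  return z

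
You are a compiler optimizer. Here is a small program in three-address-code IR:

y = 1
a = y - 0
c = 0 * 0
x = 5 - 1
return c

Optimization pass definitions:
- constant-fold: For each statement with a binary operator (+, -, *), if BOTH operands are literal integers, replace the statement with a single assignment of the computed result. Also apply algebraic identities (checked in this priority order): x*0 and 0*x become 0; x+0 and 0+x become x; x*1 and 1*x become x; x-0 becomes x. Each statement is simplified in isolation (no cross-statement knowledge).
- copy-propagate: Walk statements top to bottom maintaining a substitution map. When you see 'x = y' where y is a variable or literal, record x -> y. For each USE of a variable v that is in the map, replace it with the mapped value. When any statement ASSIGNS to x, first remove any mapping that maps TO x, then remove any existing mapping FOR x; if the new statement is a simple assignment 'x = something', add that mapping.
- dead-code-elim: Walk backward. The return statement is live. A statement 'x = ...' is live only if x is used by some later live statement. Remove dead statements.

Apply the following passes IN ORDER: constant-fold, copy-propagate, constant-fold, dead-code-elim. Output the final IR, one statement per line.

Initial IR:
  y = 1
  a = y - 0
  c = 0 * 0
  x = 5 - 1
  return c
After constant-fold (5 stmts):
  y = 1
  a = y
  c = 0
  x = 4
  return c
After copy-propagate (5 stmts):
  y = 1
  a = 1
  c = 0
  x = 4
  return 0
After constant-fold (5 stmts):
  y = 1
  a = 1
  c = 0
  x = 4
  return 0
After dead-code-elim (1 stmts):
  return 0

Answer: return 0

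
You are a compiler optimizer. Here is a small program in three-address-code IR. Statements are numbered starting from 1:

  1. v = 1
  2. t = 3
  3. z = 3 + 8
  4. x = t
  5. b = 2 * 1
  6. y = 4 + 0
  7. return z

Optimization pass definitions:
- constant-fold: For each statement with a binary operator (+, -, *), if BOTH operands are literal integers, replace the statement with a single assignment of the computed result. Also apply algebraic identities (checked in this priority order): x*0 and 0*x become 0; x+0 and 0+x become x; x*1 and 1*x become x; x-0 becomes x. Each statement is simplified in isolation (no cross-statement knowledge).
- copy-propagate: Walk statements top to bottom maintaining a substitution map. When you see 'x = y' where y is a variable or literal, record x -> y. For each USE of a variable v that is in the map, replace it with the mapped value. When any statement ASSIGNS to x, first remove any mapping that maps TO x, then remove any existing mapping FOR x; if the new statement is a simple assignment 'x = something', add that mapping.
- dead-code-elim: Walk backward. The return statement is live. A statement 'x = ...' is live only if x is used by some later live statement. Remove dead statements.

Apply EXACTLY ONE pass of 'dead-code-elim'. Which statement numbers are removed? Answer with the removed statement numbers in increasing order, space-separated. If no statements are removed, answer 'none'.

Backward liveness scan:
Stmt 1 'v = 1': DEAD (v not in live set [])
Stmt 2 't = 3': DEAD (t not in live set [])
Stmt 3 'z = 3 + 8': KEEP (z is live); live-in = []
Stmt 4 'x = t': DEAD (x not in live set ['z'])
Stmt 5 'b = 2 * 1': DEAD (b not in live set ['z'])
Stmt 6 'y = 4 + 0': DEAD (y not in live set ['z'])
Stmt 7 'return z': KEEP (return); live-in = ['z']
Removed statement numbers: [1, 2, 4, 5, 6]
Surviving IR:
  z = 3 + 8
  return z

Answer: 1 2 4 5 6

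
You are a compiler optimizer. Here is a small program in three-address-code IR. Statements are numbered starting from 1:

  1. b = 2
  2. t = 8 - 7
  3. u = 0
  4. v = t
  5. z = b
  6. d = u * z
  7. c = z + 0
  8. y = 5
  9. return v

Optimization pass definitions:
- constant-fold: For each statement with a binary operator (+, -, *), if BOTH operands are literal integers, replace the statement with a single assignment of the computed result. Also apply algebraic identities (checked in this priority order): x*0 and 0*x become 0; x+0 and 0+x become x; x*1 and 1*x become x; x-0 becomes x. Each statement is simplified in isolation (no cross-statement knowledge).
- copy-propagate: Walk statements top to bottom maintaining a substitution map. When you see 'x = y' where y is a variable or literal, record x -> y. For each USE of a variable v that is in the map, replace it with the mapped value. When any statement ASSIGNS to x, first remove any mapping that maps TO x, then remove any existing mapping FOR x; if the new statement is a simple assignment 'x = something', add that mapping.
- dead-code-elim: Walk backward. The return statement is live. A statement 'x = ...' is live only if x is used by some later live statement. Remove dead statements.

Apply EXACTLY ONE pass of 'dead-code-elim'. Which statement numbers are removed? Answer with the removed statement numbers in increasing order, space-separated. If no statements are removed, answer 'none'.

Backward liveness scan:
Stmt 1 'b = 2': DEAD (b not in live set [])
Stmt 2 't = 8 - 7': KEEP (t is live); live-in = []
Stmt 3 'u = 0': DEAD (u not in live set ['t'])
Stmt 4 'v = t': KEEP (v is live); live-in = ['t']
Stmt 5 'z = b': DEAD (z not in live set ['v'])
Stmt 6 'd = u * z': DEAD (d not in live set ['v'])
Stmt 7 'c = z + 0': DEAD (c not in live set ['v'])
Stmt 8 'y = 5': DEAD (y not in live set ['v'])
Stmt 9 'return v': KEEP (return); live-in = ['v']
Removed statement numbers: [1, 3, 5, 6, 7, 8]
Surviving IR:
  t = 8 - 7
  v = t
  return v

Answer: 1 3 5 6 7 8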